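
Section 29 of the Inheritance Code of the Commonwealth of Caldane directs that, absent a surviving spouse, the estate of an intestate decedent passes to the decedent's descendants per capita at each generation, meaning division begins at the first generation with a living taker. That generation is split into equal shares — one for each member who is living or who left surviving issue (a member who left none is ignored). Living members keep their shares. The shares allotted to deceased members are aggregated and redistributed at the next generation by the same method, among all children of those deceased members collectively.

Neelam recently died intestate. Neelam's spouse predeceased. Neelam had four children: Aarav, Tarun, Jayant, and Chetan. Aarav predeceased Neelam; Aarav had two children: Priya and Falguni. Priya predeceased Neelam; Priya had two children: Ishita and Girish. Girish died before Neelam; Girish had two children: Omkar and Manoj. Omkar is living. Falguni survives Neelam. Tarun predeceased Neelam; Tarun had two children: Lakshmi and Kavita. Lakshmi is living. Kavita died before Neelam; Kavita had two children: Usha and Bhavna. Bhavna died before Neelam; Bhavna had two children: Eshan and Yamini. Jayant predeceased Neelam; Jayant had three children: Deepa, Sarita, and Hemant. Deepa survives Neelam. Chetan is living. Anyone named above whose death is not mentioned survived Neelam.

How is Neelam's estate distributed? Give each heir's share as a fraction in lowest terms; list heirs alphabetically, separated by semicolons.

There is no surviving spouse, so the entire estate passes to Neelam's descendants per capita at each generation.
At generation 1 (Aarav, Tarun, Jayant, Chetan) there are 4 shares of (1)/4 = 1/4 each.
Living: Chetan — each takes 1/4.
Deceased: Aarav, Tarun, and Jayant. Their combined 3/4 is pooled and carried to generation 2.
At generation 2 (Priya, Falguni, Lakshmi, Kavita, Deepa, Sarita, Hemant) there are 7 shares of (3/4)/7 = 3/28 each.
Living: Falguni, Lakshmi, Deepa, Sarita, and Hemant — each takes 3/28.
Deceased: Priya and Kavita. Their combined 3/14 is pooled and carried to generation 3.
At generation 3 (Ishita, Girish, Usha, Bhavna) there are 4 shares of (3/14)/4 = 3/56 each.
Living: Ishita and Usha — each takes 3/56.
Deceased: Girish and Bhavna. Their combined 3/28 is pooled and carried to generation 4.
At generation 4 (Omkar, Manoj, Eshan, Yamini) there are 4 shares of (3/28)/4 = 3/112 each.
Living: Omkar, Manoj, Eshan, and Yamini — each takes 3/112.

Chetan 1/4; Deepa 3/28; Eshan 3/112; Falguni 3/28; Hemant 3/28; Ishita 3/56; Lakshmi 3/28; Manoj 3/112; Omkar 3/112; Sarita 3/28; Usha 3/56; Yamini 3/112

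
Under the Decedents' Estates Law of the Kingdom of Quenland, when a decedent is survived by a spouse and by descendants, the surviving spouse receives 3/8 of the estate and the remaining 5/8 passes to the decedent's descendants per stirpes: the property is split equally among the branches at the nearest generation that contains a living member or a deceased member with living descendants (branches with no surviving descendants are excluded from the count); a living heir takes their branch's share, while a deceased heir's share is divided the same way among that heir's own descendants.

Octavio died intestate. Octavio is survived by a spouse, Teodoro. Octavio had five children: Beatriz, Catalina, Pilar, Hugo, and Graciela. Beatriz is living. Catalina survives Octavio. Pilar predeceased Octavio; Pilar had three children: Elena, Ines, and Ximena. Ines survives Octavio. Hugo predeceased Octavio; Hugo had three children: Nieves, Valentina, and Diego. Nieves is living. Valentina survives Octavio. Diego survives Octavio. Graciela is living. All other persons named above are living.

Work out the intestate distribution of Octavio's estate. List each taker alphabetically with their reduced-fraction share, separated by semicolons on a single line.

Beatriz 1/8; Catalina 1/8; Diego 1/24; Elena 1/24; Graciela 1/8; Ines 1/24; Nieves 1/24; Teodoro 3/8; Valentina 1/24; Ximena 1/24

Teodoro, as surviving spouse, takes 3/8.
The remaining 5/8 passes to Octavio's descendants per stirpes.
The 5/8 is divided into 5 equal shares of 1/8 among Beatriz, Catalina, Pilar, Hugo, Graciela.
Beatriz is living and takes 1/8.
Catalina is living and takes 1/8.
Pilar predeceased; the 1/8 allotted to Pilar's branch passes to Pilar's issue by representation.
The 1/8 is divided into 3 equal shares of 1/24 among Elena, Ines, Ximena.
Elena is living and takes 1/24.
Ines is living and takes 1/24.
Ximena is living and takes 1/24.
Hugo predeceased; the 1/8 allotted to Hugo's branch passes to Hugo's issue by representation.
The 1/8 is divided into 3 equal shares of 1/24 among Nieves, Valentina, Diego.
Nieves is living and takes 1/24.
Valentina is living and takes 1/24.
Diego is living and takes 1/24.
Graciela is living and takes 1/8.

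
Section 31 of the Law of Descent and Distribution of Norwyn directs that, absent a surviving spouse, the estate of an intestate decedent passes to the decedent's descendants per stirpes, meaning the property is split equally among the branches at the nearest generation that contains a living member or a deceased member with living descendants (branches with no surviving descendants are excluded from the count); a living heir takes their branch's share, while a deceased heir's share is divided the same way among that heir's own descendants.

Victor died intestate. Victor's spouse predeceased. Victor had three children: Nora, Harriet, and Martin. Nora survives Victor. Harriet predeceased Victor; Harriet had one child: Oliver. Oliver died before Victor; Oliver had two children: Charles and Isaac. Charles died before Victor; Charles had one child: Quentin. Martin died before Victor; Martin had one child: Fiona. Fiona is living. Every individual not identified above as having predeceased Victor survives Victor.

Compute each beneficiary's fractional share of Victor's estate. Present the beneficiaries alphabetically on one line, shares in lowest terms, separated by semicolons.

There is no surviving spouse, so the entire estate passes to Victor's descendants per stirpes.
The estate is divided into 3 equal shares of 1/3 among Nora, Harriet, Martin.
Nora is living and takes 1/3.
Harriet predeceased; the 1/3 allotted to Harriet's branch passes to Harriet's issue by representation.
Oliver's line is the sole branch at this level, so the full 1/3 passes to Oliver's issue by representation.
The 1/3 is divided into 2 equal shares of 1/6 among Charles, Isaac.
Charles predeceased; the 1/6 allotted to Charles's branch passes to Charles's issue by representation.
Quentin is the sole taker at this level and receives the full 1/6.
Isaac is living and takes 1/6.
Martin predeceased; the 1/3 allotted to Martin's branch passes to Martin's issue by representation.
Fiona is the sole taker at this level and receives the full 1/3.

Fiona 1/3; Isaac 1/6; Nora 1/3; Quentin 1/6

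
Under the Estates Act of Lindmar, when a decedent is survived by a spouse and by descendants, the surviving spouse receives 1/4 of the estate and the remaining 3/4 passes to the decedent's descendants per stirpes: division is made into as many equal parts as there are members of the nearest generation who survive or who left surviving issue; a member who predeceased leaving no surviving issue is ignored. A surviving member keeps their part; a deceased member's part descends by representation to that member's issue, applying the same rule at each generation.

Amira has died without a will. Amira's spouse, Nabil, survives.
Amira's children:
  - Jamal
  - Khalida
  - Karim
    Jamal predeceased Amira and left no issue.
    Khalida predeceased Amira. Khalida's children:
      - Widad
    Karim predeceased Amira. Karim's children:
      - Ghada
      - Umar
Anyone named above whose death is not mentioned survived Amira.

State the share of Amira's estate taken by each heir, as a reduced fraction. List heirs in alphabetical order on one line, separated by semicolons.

Ghada 3/16; Nabil 1/4; Umar 3/16; Widad 3/8

Nabil, as surviving spouse, takes 1/4.
The remaining 3/4 passes to Amira's descendants per stirpes.
Jamal left no surviving issue, so that branch lapses and is disregarded.
The 3/4 is divided into 2 equal shares of 3/8 among Khalida, Karim.
Khalida predeceased; the 3/8 allotted to Khalida's branch passes to Khalida's issue by representation.
Widad is the sole taker at this level and receives the full 3/8.
Karim predeceased; the 3/8 allotted to Karim's branch passes to Karim's issue by representation.
The 3/8 is divided into 2 equal shares of 3/16 among Ghada, Umar.
Ghada is living and takes 3/16.
Umar is living and takes 3/16.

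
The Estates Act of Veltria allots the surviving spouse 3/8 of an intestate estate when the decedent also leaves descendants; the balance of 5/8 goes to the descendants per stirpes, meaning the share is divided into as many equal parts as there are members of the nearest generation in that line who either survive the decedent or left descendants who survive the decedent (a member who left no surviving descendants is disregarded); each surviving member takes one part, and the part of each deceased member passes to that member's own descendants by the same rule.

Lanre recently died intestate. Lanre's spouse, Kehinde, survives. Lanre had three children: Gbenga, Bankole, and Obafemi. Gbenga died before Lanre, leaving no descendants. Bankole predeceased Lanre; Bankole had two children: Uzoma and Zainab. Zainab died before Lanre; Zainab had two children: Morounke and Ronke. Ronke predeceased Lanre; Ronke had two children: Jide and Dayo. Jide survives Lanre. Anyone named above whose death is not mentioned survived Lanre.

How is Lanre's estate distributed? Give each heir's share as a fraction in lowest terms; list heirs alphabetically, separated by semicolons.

Kehinde, as surviving spouse, takes 3/8.
The remaining 5/8 passes to Lanre's descendants per stirpes.
Gbenga left no surviving issue, so that branch lapses and is disregarded.
The 5/8 is divided into 2 equal shares of 5/16 among Bankole, Obafemi.
Bankole predeceased; the 5/16 allotted to Bankole's branch passes to Bankole's issue by representation.
The 5/16 is divided into 2 equal shares of 5/32 among Uzoma, Zainab.
Uzoma is living and takes 5/32.
Zainab predeceased; the 5/32 allotted to Zainab's branch passes to Zainab's issue by representation.
The 5/32 is divided into 2 equal shares of 5/64 among Morounke, Ronke.
Morounke is living and takes 5/64.
Ronke predeceased; the 5/64 allotted to Ronke's branch passes to Ronke's issue by representation.
The 5/64 is divided into 2 equal shares of 5/128 among Jide, Dayo.
Jide is living and takes 5/128.
Dayo is living and takes 5/128.
Obafemi is living and takes 5/16.

Dayo 5/128; Jide 5/128; Kehinde 3/8; Morounke 5/64; Obafemi 5/16; Uzoma 5/32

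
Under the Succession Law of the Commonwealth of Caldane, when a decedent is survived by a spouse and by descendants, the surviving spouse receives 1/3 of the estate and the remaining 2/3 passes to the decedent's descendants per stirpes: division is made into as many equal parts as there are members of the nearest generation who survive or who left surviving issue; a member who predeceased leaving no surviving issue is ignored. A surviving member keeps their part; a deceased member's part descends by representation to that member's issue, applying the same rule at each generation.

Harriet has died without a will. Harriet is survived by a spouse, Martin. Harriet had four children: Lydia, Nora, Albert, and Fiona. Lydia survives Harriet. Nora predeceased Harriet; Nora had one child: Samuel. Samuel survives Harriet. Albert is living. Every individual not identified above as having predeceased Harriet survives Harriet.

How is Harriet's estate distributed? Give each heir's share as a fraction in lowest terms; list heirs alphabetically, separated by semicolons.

Martin, as surviving spouse, takes 1/3.
The remaining 2/3 passes to Harriet's descendants per stirpes.
The 2/3 is divided into 4 equal shares of 1/6 among Lydia, Nora, Albert, Fiona.
Lydia is living and takes 1/6.
Nora predeceased; the 1/6 allotted to Nora's branch passes to Nora's issue by representation.
Samuel is the sole taker at this level and receives the full 1/6.
Albert is living and takes 1/6.
Fiona is living and takes 1/6.

Albert 1/6; Fiona 1/6; Lydia 1/6; Martin 1/3; Samuel 1/6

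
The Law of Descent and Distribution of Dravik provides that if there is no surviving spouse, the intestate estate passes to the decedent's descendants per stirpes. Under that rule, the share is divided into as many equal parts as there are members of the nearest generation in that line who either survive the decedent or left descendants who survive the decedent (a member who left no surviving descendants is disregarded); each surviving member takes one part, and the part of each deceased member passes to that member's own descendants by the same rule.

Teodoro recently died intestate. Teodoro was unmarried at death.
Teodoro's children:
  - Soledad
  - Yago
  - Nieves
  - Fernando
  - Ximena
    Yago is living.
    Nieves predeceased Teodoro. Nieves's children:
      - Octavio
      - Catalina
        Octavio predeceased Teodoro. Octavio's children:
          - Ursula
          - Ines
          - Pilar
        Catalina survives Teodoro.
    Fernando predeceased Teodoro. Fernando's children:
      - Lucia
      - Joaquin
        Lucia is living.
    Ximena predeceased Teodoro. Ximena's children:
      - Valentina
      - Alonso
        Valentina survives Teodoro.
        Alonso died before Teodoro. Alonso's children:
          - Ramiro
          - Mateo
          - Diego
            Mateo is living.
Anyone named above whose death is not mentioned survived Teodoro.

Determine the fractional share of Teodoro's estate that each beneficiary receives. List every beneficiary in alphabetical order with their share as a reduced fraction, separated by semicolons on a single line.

There is no surviving spouse, so the entire estate passes to Teodoro's descendants per stirpes.
The estate is divided into 5 equal shares of 1/5 among Soledad, Yago, Nieves, Fernando, Ximena.
Soledad is living and takes 1/5.
Yago is living and takes 1/5.
Nieves predeceased; the 1/5 allotted to Nieves's branch passes to Nieves's issue by representation.
The 1/5 is divided into 2 equal shares of 1/10 among Octavio, Catalina.
Octavio predeceased; the 1/10 allotted to Octavio's branch passes to Octavio's issue by representation.
The 1/10 is divided into 3 equal shares of 1/30 among Ursula, Ines, Pilar.
Ursula is living and takes 1/30.
Ines is living and takes 1/30.
Pilar is living and takes 1/30.
Catalina is living and takes 1/10.
Fernando predeceased; the 1/5 allotted to Fernando's branch passes to Fernando's issue by representation.
The 1/5 is divided into 2 equal shares of 1/10 among Lucia, Joaquin.
Lucia is living and takes 1/10.
Joaquin is living and takes 1/10.
Ximena predeceased; the 1/5 allotted to Ximena's branch passes to Ximena's issue by representation.
The 1/5 is divided into 2 equal shares of 1/10 among Valentina, Alonso.
Valentina is living and takes 1/10.
Alonso predeceased; the 1/10 allotted to Alonso's branch passes to Alonso's issue by representation.
The 1/10 is divided into 3 equal shares of 1/30 among Ramiro, Mateo, Diego.
Ramiro is living and takes 1/30.
Mateo is living and takes 1/30.
Diego is living and takes 1/30.

Catalina 1/10; Diego 1/30; Ines 1/30; Joaquin 1/10; Lucia 1/10; Mateo 1/30; Pilar 1/30; Ramiro 1/30; Soledad 1/5; Ursula 1/30; Valentina 1/10; Yago 1/5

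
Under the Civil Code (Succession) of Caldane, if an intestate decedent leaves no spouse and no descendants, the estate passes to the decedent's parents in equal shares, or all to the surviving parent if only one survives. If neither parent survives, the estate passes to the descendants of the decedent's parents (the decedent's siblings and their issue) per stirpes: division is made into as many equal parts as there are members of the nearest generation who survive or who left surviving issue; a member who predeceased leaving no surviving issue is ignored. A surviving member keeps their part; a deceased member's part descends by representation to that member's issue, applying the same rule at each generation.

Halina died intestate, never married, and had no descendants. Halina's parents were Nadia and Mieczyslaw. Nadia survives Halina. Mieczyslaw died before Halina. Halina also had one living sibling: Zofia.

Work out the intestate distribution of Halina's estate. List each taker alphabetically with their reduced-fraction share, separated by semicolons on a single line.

Only one parent, Nadia, survives, so Nadia takes the entire estate. The siblings take nothing because a surviving parent has priority.

Nadia 1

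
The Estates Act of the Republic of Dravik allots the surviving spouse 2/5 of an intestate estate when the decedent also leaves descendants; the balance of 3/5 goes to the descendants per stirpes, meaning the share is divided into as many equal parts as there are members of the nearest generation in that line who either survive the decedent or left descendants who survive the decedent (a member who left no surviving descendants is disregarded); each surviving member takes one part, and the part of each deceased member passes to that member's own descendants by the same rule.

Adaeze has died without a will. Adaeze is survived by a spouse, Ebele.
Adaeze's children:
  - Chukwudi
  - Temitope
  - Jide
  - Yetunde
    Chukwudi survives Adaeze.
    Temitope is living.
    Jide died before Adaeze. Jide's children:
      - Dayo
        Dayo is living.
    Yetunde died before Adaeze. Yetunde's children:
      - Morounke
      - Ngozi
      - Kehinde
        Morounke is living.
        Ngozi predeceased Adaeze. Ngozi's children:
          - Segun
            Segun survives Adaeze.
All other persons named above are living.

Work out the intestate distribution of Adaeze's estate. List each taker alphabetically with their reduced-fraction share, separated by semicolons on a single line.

Ebele, as surviving spouse, takes 2/5.
The remaining 3/5 passes to Adaeze's descendants per stirpes.
The 3/5 is divided into 4 equal shares of 3/20 among Chukwudi, Temitope, Jide, Yetunde.
Chukwudi is living and takes 3/20.
Temitope is living and takes 3/20.
Jide predeceased; the 3/20 allotted to Jide's branch passes to Jide's issue by representation.
Dayo is the sole taker at this level and receives the full 3/20.
Yetunde predeceased; the 3/20 allotted to Yetunde's branch passes to Yetunde's issue by representation.
The 3/20 is divided into 3 equal shares of 1/20 among Morounke, Ngozi, Kehinde.
Morounke is living and takes 1/20.
Ngozi predeceased; the 1/20 allotted to Ngozi's branch passes to Ngozi's issue by representation.
Segun is the sole taker at this level and receives the full 1/20.
Kehinde is living and takes 1/20.

Chukwudi 3/20; Dayo 3/20; Ebele 2/5; Kehinde 1/20; Morounke 1/20; Segun 1/20; Temitope 3/20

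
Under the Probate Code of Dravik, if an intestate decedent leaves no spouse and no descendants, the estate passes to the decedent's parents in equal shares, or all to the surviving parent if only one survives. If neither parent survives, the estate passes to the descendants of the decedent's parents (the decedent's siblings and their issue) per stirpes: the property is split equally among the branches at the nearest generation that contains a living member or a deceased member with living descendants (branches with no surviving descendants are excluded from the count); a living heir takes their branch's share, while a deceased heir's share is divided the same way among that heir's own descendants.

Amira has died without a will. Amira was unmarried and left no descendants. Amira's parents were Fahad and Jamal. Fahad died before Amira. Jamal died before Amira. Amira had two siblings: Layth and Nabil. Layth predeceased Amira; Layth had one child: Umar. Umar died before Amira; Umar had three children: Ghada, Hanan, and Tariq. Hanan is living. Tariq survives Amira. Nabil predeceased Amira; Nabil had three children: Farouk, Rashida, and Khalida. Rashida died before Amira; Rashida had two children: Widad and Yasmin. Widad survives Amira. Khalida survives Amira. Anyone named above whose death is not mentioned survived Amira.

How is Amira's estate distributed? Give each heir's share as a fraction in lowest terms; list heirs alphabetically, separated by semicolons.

Farouk 1/6; Ghada 1/6; Hanan 1/6; Khalida 1/6; Tariq 1/6; Widad 1/12; Yasmin 1/12

Neither parent survives and there are no descendants, so the estate passes to Amira's siblings and their issue per stirpes.
The estate is divided into 2 equal shares of 1/2 among Layth, Nabil.
Layth predeceased; the 1/2 allotted to Layth's branch passes to Layth's issue by representation.
Umar's line is the sole branch at this level, so the full 1/2 passes to Umar's issue by representation.
The 1/2 is divided into 3 equal shares of 1/6 among Ghada, Hanan, Tariq.
Ghada is living and takes 1/6.
Hanan is living and takes 1/6.
Tariq is living and takes 1/6.
Nabil predeceased; the 1/2 allotted to Nabil's branch passes to Nabil's issue by representation.
The 1/2 is divided into 3 equal shares of 1/6 among Farouk, Rashida, Khalida.
Farouk is living and takes 1/6.
Rashida predeceased; the 1/6 allotted to Rashida's branch passes to Rashida's issue by representation.
The 1/6 is divided into 2 equal shares of 1/12 among Widad, Yasmin.
Widad is living and takes 1/12.
Yasmin is living and takes 1/12.
Khalida is living and takes 1/6.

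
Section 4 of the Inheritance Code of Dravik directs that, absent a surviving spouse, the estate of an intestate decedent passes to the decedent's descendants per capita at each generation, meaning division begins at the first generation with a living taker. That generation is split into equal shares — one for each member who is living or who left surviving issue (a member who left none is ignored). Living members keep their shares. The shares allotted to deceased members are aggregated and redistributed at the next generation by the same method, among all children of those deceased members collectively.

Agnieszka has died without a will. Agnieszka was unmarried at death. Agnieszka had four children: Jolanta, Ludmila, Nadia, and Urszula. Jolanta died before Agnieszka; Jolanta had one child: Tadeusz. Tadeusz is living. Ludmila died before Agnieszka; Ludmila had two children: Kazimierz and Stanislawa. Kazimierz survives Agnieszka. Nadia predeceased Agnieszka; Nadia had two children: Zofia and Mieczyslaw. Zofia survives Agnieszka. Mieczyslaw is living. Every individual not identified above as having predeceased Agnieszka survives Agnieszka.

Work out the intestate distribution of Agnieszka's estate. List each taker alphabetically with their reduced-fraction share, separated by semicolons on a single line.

Kazimierz 3/20; Mieczyslaw 3/20; Stanislawa 3/20; Tadeusz 3/20; Urszula 1/4; Zofia 3/20

There is no surviving spouse, so the entire estate passes to Agnieszka's descendants per capita at each generation.
At generation 1 (Jolanta, Ludmila, Nadia, Urszula) there are 4 shares of (1)/4 = 1/4 each.
Living: Urszula — each takes 1/4.
Deceased: Jolanta, Ludmila, and Nadia. Their combined 3/4 is pooled and carried to generation 2.
At generation 2 (Tadeusz, Kazimierz, Stanislawa, Zofia, Mieczyslaw) there are 5 shares of (3/4)/5 = 3/20 each.
Living: Tadeusz, Kazimierz, Stanislawa, Zofia, and Mieczyslaw — each takes 3/20.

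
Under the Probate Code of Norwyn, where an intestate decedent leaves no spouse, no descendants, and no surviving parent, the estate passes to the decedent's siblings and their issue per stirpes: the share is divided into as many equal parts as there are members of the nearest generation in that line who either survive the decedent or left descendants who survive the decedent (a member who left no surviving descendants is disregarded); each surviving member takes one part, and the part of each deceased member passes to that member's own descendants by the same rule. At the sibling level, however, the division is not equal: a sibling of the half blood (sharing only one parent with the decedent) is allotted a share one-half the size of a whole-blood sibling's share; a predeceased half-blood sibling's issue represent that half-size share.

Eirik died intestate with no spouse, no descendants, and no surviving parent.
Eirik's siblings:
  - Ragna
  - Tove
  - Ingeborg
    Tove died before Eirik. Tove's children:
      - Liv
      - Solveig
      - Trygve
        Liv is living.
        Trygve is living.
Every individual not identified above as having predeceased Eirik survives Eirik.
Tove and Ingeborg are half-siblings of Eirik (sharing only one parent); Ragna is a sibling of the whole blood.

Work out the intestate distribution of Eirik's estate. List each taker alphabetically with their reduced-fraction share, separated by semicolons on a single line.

No spouse, descendants, or parent survives, so the estate passes to Eirik's siblings per stirpes.
Half-blood siblings count for one-half the weight of whole-blood siblings at the initial division.
Dividing 1 in proportion to weights (total weight 2): Ragna (weight 1) → 1/2; Tove (weight 1/2) → 1/4; Ingeborg (weight 1/2) → 1/4.
Ragna is living and takes 1/2.
Tove predeceased; the 1/4 allotted to Tove's branch passes to Tove's issue by representation.
The 1/4 is divided into 3 equal shares of 1/12 among Liv, Solveig, Trygve.
Liv is living and takes 1/12.
Solveig is living and takes 1/12.
Trygve is living and takes 1/12.
Ingeborg is living and takes 1/4.

Ingeborg 1/4; Liv 1/12; Ragna 1/2; Solveig 1/12; Trygve 1/12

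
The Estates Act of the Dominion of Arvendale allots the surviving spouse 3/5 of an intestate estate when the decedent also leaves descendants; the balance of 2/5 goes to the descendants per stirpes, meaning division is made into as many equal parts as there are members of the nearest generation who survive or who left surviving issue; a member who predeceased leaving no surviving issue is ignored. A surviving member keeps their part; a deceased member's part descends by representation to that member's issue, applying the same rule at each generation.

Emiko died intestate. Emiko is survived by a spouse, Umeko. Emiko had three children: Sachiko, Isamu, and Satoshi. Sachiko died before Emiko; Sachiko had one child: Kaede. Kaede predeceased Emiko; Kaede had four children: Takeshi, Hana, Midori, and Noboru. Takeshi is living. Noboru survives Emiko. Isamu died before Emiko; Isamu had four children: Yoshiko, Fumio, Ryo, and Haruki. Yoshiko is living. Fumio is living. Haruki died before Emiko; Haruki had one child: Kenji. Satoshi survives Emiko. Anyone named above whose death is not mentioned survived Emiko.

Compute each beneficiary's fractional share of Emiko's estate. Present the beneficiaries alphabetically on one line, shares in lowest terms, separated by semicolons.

Fumio 1/30; Hana 1/30; Kenji 1/30; Midori 1/30; Noboru 1/30; Ryo 1/30; Satoshi 2/15; Takeshi 1/30; Umeko 3/5; Yoshiko 1/30

Umeko, as surviving spouse, takes 3/5.
The remaining 2/5 passes to Emiko's descendants per stirpes.
The 2/5 is divided into 3 equal shares of 2/15 among Sachiko, Isamu, Satoshi.
Sachiko predeceased; the 2/15 allotted to Sachiko's branch passes to Sachiko's issue by representation.
Kaede's line is the sole branch at this level, so the full 2/15 passes to Kaede's issue by representation.
The 2/15 is divided into 4 equal shares of 1/30 among Takeshi, Hana, Midori, Noboru.
Takeshi is living and takes 1/30.
Hana is living and takes 1/30.
Midori is living and takes 1/30.
Noboru is living and takes 1/30.
Isamu predeceased; the 2/15 allotted to Isamu's branch passes to Isamu's issue by representation.
The 2/15 is divided into 4 equal shares of 1/30 among Yoshiko, Fumio, Ryo, Haruki.
Yoshiko is living and takes 1/30.
Fumio is living and takes 1/30.
Ryo is living and takes 1/30.
Haruki predeceased; the 1/30 allotted to Haruki's branch passes to Haruki's issue by representation.
Kenji is the sole taker at this level and receives the full 1/30.
Satoshi is living and takes 2/15.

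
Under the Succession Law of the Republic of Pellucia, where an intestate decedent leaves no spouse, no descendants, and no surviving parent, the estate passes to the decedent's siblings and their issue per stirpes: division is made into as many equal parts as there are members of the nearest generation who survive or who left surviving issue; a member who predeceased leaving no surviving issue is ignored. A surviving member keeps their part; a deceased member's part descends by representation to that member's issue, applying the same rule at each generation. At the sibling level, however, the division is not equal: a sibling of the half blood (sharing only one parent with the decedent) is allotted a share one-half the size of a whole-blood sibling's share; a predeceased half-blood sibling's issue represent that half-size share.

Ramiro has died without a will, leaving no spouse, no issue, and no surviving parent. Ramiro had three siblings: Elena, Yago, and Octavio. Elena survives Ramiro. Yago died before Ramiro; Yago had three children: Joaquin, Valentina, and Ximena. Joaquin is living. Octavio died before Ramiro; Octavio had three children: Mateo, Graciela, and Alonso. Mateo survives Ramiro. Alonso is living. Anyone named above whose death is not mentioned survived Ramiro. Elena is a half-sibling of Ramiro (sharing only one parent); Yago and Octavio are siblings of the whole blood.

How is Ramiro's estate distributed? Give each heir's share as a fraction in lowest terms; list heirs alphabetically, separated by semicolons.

Alonso 2/15; Elena 1/5; Graciela 2/15; Joaquin 2/15; Mateo 2/15; Valentina 2/15; Ximena 2/15

No spouse, descendants, or parent survives, so the estate passes to Ramiro's siblings per stirpes.
Half-blood siblings count for one-half the weight of whole-blood siblings at the initial division.
Dividing 1 in proportion to weights (total weight 5/2): Elena (weight 1/2) → 1/5; Yago (weight 1) → 2/5; Octavio (weight 1) → 2/5.
Elena is living and takes 1/5.
Yago predeceased; the 2/5 allotted to Yago's branch passes to Yago's issue by representation.
The 2/5 is divided into 3 equal shares of 2/15 among Joaquin, Valentina, Ximena.
Joaquin is living and takes 2/15.
Valentina is living and takes 2/15.
Ximena is living and takes 2/15.
Octavio predeceased; the 2/5 allotted to Octavio's branch passes to Octavio's issue by representation.
The 2/5 is divided into 3 equal shares of 2/15 among Mateo, Graciela, Alonso.
Mateo is living and takes 2/15.
Graciela is living and takes 2/15.
Alonso is living and takes 2/15.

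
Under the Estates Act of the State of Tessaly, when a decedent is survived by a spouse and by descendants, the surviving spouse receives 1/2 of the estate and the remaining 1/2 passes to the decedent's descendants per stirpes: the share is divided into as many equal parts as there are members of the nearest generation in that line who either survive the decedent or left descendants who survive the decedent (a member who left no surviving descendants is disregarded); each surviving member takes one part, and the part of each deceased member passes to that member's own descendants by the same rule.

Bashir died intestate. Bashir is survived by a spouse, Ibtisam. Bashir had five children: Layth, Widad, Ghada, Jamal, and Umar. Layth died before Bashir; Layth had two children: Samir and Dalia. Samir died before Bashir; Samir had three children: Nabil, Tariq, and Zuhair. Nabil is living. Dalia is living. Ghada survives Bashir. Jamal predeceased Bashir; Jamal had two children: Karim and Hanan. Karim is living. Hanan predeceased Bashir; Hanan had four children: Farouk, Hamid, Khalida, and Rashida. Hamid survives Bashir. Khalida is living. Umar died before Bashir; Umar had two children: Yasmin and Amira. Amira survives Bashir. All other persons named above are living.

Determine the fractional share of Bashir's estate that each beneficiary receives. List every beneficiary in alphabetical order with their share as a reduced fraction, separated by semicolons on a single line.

Ibtisam, as surviving spouse, takes 1/2.
The remaining 1/2 passes to Bashir's descendants per stirpes.
The 1/2 is divided into 5 equal shares of 1/10 among Layth, Widad, Ghada, Jamal, Umar.
Layth predeceased; the 1/10 allotted to Layth's branch passes to Layth's issue by representation.
The 1/10 is divided into 2 equal shares of 1/20 among Samir, Dalia.
Samir predeceased; the 1/20 allotted to Samir's branch passes to Samir's issue by representation.
The 1/20 is divided into 3 equal shares of 1/60 among Nabil, Tariq, Zuhair.
Nabil is living and takes 1/60.
Tariq is living and takes 1/60.
Zuhair is living and takes 1/60.
Dalia is living and takes 1/20.
Widad is living and takes 1/10.
Ghada is living and takes 1/10.
Jamal predeceased; the 1/10 allotted to Jamal's branch passes to Jamal's issue by representation.
The 1/10 is divided into 2 equal shares of 1/20 among Karim, Hanan.
Karim is living and takes 1/20.
Hanan predeceased; the 1/20 allotted to Hanan's branch passes to Hanan's issue by representation.
The 1/20 is divided into 4 equal shares of 1/80 among Farouk, Hamid, Khalida, Rashida.
Farouk is living and takes 1/80.
Hamid is living and takes 1/80.
Khalida is living and takes 1/80.
Rashida is living and takes 1/80.
Umar predeceased; the 1/10 allotted to Umar's branch passes to Umar's issue by representation.
The 1/10 is divided into 2 equal shares of 1/20 among Yasmin, Amira.
Yasmin is living and takes 1/20.
Amira is living and takes 1/20.

Amira 1/20; Dalia 1/20; Farouk 1/80; Ghada 1/10; Hamid 1/80; Ibtisam 1/2; Karim 1/20; Khalida 1/80; Nabil 1/60; Rashida 1/80; Tariq 1/60; Widad 1/10; Yasmin 1/20; Zuhair 1/60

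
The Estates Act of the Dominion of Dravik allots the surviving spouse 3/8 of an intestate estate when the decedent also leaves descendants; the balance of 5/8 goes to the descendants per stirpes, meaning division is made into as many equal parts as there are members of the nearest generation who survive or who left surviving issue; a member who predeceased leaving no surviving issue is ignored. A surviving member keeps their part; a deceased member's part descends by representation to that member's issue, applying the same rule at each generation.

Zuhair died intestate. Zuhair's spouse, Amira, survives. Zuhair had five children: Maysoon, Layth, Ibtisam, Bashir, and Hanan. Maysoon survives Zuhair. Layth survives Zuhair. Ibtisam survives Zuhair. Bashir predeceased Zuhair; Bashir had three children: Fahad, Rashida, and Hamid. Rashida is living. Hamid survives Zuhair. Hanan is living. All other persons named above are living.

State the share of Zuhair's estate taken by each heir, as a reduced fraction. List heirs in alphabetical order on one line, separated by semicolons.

Amira, as surviving spouse, takes 3/8.
The remaining 5/8 passes to Zuhair's descendants per stirpes.
The 5/8 is divided into 5 equal shares of 1/8 among Maysoon, Layth, Ibtisam, Bashir, Hanan.
Maysoon is living and takes 1/8.
Layth is living and takes 1/8.
Ibtisam is living and takes 1/8.
Bashir predeceased; the 1/8 allotted to Bashir's branch passes to Bashir's issue by representation.
The 1/8 is divided into 3 equal shares of 1/24 among Fahad, Rashida, Hamid.
Fahad is living and takes 1/24.
Rashida is living and takes 1/24.
Hamid is living and takes 1/24.
Hanan is living and takes 1/8.

Amira 3/8; Fahad 1/24; Hamid 1/24; Hanan 1/8; Ibtisam 1/8; Layth 1/8; Maysoon 1/8; Rashida 1/24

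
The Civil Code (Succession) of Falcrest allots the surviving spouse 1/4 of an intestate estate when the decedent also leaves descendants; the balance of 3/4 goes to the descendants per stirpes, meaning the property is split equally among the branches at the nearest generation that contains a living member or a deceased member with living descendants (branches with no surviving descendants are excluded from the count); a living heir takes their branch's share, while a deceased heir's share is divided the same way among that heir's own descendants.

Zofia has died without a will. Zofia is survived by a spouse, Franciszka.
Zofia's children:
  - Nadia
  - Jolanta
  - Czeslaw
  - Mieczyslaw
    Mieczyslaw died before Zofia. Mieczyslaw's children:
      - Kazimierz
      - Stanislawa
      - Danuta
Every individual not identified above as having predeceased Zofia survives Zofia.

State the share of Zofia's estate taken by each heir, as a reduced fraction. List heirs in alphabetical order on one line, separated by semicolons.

Franciszka, as surviving spouse, takes 1/4.
The remaining 3/4 passes to Zofia's descendants per stirpes.
The 3/4 is divided into 4 equal shares of 3/16 among Nadia, Jolanta, Czeslaw, Mieczyslaw.
Nadia is living and takes 3/16.
Jolanta is living and takes 3/16.
Czeslaw is living and takes 3/16.
Mieczyslaw predeceased; the 3/16 allotted to Mieczyslaw's branch passes to Mieczyslaw's issue by representation.
The 3/16 is divided into 3 equal shares of 1/16 among Kazimierz, Stanislawa, Danuta.
Kazimierz is living and takes 1/16.
Stanislawa is living and takes 1/16.
Danuta is living and takes 1/16.

Czeslaw 3/16; Danuta 1/16; Franciszka 1/4; Jolanta 3/16; Kazimierz 1/16; Nadia 3/16; Stanislawa 1/16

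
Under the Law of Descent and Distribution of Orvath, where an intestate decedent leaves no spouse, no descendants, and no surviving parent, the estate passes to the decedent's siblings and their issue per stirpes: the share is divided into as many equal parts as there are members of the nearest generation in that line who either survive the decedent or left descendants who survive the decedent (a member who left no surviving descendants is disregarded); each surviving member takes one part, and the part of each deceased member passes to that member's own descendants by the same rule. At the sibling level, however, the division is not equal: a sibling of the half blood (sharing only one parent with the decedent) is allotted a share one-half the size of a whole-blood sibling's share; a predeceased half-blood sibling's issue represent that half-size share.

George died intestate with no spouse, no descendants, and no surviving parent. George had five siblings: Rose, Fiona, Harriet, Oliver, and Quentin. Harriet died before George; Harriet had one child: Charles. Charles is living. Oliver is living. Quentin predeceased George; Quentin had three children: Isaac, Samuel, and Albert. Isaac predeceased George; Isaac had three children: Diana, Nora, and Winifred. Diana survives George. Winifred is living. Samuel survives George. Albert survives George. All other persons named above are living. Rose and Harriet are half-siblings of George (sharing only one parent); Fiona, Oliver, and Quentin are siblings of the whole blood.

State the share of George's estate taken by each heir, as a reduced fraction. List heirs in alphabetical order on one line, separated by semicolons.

Albert 1/12; Charles 1/8; Diana 1/36; Fiona 1/4; Nora 1/36; Oliver 1/4; Rose 1/8; Samuel 1/12; Winifred 1/36

No spouse, descendants, or parent survives, so the estate passes to George's siblings per stirpes.
Half-blood siblings count for one-half the weight of whole-blood siblings at the initial division.
Dividing 1 in proportion to weights (total weight 4): Rose (weight 1/2) → 1/8; Fiona (weight 1) → 1/4; Harriet (weight 1/2) → 1/8; Oliver (weight 1) → 1/4; Quentin (weight 1) → 1/4.
Rose is living and takes 1/8.
Fiona is living and takes 1/4.
Harriet predeceased; the 1/8 allotted to Harriet's branch passes to Harriet's issue by representation.
Charles is the sole taker at this level and receives the full 1/8.
Oliver is living and takes 1/4.
Quentin predeceased; the 1/4 allotted to Quentin's branch passes to Quentin's issue by representation.
The 1/4 is divided into 3 equal shares of 1/12 among Isaac, Samuel, Albert.
Isaac predeceased; the 1/12 allotted to Isaac's branch passes to Isaac's issue by representation.
The 1/12 is divided into 3 equal shares of 1/36 among Diana, Nora, Winifred.
Diana is living and takes 1/36.
Nora is living and takes 1/36.
Winifred is living and takes 1/36.
Samuel is living and takes 1/12.
Albert is living and takes 1/12.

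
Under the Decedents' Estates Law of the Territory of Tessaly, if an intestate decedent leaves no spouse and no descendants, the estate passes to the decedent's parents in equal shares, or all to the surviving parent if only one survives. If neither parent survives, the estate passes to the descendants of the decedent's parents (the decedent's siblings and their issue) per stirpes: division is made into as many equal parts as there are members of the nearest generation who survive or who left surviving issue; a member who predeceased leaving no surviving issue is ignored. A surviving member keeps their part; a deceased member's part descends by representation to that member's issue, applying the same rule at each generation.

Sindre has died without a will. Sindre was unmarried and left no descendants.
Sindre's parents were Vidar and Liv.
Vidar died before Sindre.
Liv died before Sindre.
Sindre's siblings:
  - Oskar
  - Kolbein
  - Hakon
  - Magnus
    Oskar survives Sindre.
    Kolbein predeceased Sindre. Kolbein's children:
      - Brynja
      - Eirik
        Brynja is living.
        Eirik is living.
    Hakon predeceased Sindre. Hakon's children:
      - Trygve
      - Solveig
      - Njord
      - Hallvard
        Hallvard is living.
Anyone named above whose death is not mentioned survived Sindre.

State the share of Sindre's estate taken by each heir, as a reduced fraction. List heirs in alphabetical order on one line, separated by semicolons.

Brynja 1/8; Eirik 1/8; Hallvard 1/16; Magnus 1/4; Njord 1/16; Oskar 1/4; Solveig 1/16; Trygve 1/16

Neither parent survives and there are no descendants, so the estate passes to Sindre's siblings and their issue per stirpes.
The estate is divided into 4 equal shares of 1/4 among Oskar, Kolbein, Hakon, Magnus.
Oskar is living and takes 1/4.
Kolbein predeceased; the 1/4 allotted to Kolbein's branch passes to Kolbein's issue by representation.
The 1/4 is divided into 2 equal shares of 1/8 among Brynja, Eirik.
Brynja is living and takes 1/8.
Eirik is living and takes 1/8.
Hakon predeceased; the 1/4 allotted to Hakon's branch passes to Hakon's issue by representation.
The 1/4 is divided into 4 equal shares of 1/16 among Trygve, Solveig, Njord, Hallvard.
Trygve is living and takes 1/16.
Solveig is living and takes 1/16.
Njord is living and takes 1/16.
Hallvard is living and takes 1/16.
Magnus is living and takes 1/4.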